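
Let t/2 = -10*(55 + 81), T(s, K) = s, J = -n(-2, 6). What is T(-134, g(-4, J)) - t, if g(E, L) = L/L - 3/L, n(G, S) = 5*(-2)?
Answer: 2586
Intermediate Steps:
n(G, S) = -10
J = 10 (J = -1*(-10) = 10)
g(E, L) = 1 - 3/L
t = -2720 (t = 2*(-10*(55 + 81)) = 2*(-10*136) = 2*(-1360) = -2720)
T(-134, g(-4, J)) - t = -134 - 1*(-2720) = -134 + 2720 = 2586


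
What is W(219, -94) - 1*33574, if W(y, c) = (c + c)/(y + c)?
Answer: -4196938/125 ≈ -33576.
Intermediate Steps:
W(y, c) = 2*c/(c + y) (W(y, c) = (2*c)/(c + y) = 2*c/(c + y))
W(219, -94) - 1*33574 = 2*(-94)/(-94 + 219) - 1*33574 = 2*(-94)/125 - 33574 = 2*(-94)*(1/125) - 33574 = -188/125 - 33574 = -4196938/125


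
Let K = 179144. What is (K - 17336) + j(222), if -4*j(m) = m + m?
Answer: 161697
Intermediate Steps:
j(m) = -m/2 (j(m) = -(m + m)/4 = -m/2)
(K - 17336) + j(222) = (179144 - 17336) - 1/2*222 = 161808 - 111 = 161697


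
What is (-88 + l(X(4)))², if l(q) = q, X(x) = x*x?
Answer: 5184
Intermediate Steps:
X(x) = x²
(-88 + l(X(4)))² = (-88 + 4²)² = (-88 + 16)² = (-72)² = 5184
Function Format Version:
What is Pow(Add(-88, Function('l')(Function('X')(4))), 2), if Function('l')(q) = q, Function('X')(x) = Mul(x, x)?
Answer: 5184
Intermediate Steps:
Function('X')(x) = Pow(x, 2)
Pow(Add(-88, Function('l')(Function('X')(4))), 2) = Pow(Add(-88, Pow(4, 2)), 2) = Pow(Add(-88, 16), 2) = Pow(-72, 2) = 5184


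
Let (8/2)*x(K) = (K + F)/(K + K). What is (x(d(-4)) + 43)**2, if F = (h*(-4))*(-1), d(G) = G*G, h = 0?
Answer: 119025/64 ≈ 1859.8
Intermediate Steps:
d(G) = G**2
F = 0 (F = (0*(-4))*(-1) = 0*(-1) = 0)
x(K) = 1/8 (x(K) = ((K + 0)/(K + K))/4 = (K/((2*K)))/4 = (K*(1/(2*K)))/4 = (1/4)*(1/2) = 1/8)
(x(d(-4)) + 43)**2 = (1/8 + 43)**2 = (345/8)**2 = 119025/64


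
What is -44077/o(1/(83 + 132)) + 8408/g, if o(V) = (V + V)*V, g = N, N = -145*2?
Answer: -295431610533/290 ≈ -1.0187e+9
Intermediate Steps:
N = -290
g = -290
o(V) = 2*V² (o(V) = (2*V)*V = 2*V²)
-44077/o(1/(83 + 132)) + 8408/g = -44077*(83 + 132)²/2 + 8408/(-290) = -44077/(2*(1/215)²) + 8408*(-1/290) = -44077/(2*(1/215)²) - 4204/145 = -44077/(2*(1/46225)) - 4204/145 = -44077/2/46225 - 4204/145 = -44077*46225/2 - 4204/145 = -2037459325/2 - 4204/145 = -295431610533/290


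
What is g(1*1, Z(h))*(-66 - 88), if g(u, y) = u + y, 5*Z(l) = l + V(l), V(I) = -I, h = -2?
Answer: -154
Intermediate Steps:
Z(l) = 0 (Z(l) = (l - l)/5 = (⅕)*0 = 0)
g(1*1, Z(h))*(-66 - 88) = (1*1 + 0)*(-66 - 88) = (1 + 0)*(-154) = 1*(-154) = -154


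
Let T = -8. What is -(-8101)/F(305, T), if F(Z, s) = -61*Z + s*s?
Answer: -8101/18541 ≈ -0.43692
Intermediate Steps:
F(Z, s) = s**2 - 61*Z (F(Z, s) = -61*Z + s**2 = s**2 - 61*Z)
-(-8101)/F(305, T) = -(-8101)/((-8)**2 - 61*305) = -(-8101)/(64 - 18605) = -(-8101)/(-18541) = -(-8101)*(-1)/18541 = -1*8101/18541 = -8101/18541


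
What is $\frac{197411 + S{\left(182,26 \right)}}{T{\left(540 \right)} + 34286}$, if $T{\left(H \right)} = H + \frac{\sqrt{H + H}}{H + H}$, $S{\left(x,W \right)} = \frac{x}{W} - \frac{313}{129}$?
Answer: $\frac{319284045012240}{56324766817397} - \frac{50933218 \sqrt{30}}{56324766817397} \approx 5.6686$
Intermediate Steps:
$S{\left(x,W \right)} = - \frac{313}{129} + \frac{x}{W}$ ($S{\left(x,W \right)} = \frac{x}{W} - \frac{313}{129} = - \frac{313}{129} + \frac{x}{W}$)
$T{\left(H \right)} = H + \frac{\sqrt{2}}{2 \sqrt{H}}$ ($T{\left(H \right)} = H + \frac{\sqrt{2 H}}{2 H} = H + \sqrt{2} \sqrt{H} \frac{1}{2 H} = H + \frac{\sqrt{2}}{2 \sqrt{H}}$)
$\frac{197411 + S{\left(182,26 \right)}}{T{\left(540 \right)} + 34286} = \frac{197411 - \left(\frac{313}{129} - \frac{182}{26}\right)}{\left(540 + \frac{\sqrt{2}}{2 \cdot 6 \sqrt{15}}\right) + 34286} = \frac{197411 + \left(- \frac{313}{129} + 182 \cdot \frac{1}{26}\right)}{\left(540 + \frac{\sqrt{2} \frac{\sqrt{15}}{90}}{2}\right) + 34286} = \frac{197411 + \left(- \frac{313}{129} + 7\right)}{\left(540 + \frac{\sqrt{30}}{180}\right) + 34286} = \frac{197411 + \frac{590}{129}}{34826 + \frac{\sqrt{30}}{180}} = \frac{25466609}{129 \left(34826 + \frac{\sqrt{30}}{180}\right)}$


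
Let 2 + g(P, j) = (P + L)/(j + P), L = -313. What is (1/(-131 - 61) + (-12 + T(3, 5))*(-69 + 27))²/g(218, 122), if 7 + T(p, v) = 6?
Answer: -186822155537/1428480 ≈ -1.3078e+5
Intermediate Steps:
T(p, v) = -1 (T(p, v) = -7 + 6 = -1)
g(P, j) = -2 + (-313 + P)/(P + j) (g(P, j) = -2 + (P - 313)/(j + P) = -2 + (-313 + P)/(P + j))
(1/(-131 - 61) + (-12 + T(3, 5))*(-69 + 27))²/g(218, 122) = (1/(-131 - 61) + (-12 - 1)*(-69 + 27))²/(((-313 - 1*218 - 2*122)/(218 + 122))) = (1/(-192) - 13*(-42))²/(((-313 - 218 - 244)/340)) = (-1/192 + 546)²/(((1/340)*(-775))) = (104831/192)²/(-155/68) = (10989538561/36864)*(-68/155) = -186822155537/1428480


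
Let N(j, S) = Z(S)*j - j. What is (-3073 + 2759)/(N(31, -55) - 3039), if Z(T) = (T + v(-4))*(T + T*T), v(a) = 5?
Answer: 157/2303285 ≈ 6.8163e-5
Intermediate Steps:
Z(T) = (5 + T)*(T + T²) (Z(T) = (T + 5)*(T + T*T) = (5 + T)*(T + T²))
N(j, S) = -j + S*j*(5 + S² + 6*S) (N(j, S) = (S*(5 + S² + 6*S))*j - j = S*j*(5 + S² + 6*S) - j = -j + S*j*(5 + S² + 6*S))
(-3073 + 2759)/(N(31, -55) - 3039) = (-3073 + 2759)/(31*(-1 - 55*(5 + (-55)² + 6*(-55))) - 3039) = -314/(31*(-1 - 55*(5 + 3025 - 330)) - 3039) = -314/(31*(-1 - 55*2700) - 3039) = -314/(31*(-1 - 148500) - 3039) = -314/(31*(-148501) - 3039) = -314/(-4603531 - 3039) = -314/(-4606570) = -314*(-1/4606570) = 157/2303285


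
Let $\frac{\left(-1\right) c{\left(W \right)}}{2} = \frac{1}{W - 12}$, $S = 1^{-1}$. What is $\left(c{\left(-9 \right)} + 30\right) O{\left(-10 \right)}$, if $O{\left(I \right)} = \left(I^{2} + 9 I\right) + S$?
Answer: $\frac{6952}{21} \approx 331.05$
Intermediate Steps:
$S = 1$
$c{\left(W \right)} = - \frac{2}{-12 + W}$ ($c{\left(W \right)} = - \frac{2}{W - 12} = - \frac{2}{-12 + W}$)
$O{\left(I \right)} = 1 + I^{2} + 9 I$ ($O{\left(I \right)} = \left(I^{2} + 9 I\right) + 1 = 1 + I^{2} + 9 I$)
$\left(c{\left(-9 \right)} + 30\right) O{\left(-10 \right)} = \left(- \frac{2}{-12 - 9} + 30\right) \left(1 + \left(-10\right)^{2} + 9 \left(-10\right)\right) = \left(- \frac{2}{-21} + 30\right) \left(1 + 100 - 90\right) = \left(\left(-2\right) \left(- \frac{1}{21}\right) + 30\right) 11 = \left(\frac{2}{21} + 30\right) 11 = \frac{632}{21} \cdot 11 = \frac{6952}{21}$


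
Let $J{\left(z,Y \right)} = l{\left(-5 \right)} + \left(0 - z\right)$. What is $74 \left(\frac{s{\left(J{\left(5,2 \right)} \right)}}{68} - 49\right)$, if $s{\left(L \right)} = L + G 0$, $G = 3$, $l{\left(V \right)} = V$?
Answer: $- \frac{61827}{17} \approx -3636.9$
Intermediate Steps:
$J{\left(z,Y \right)} = -5 - z$ ($J{\left(z,Y \right)} = -5 + \left(0 - z\right) = -5 - z$)
$s{\left(L \right)} = L$ ($s{\left(L \right)} = L + 3 \cdot 0 = L + 0 = L$)
$74 \left(\frac{s{\left(J{\left(5,2 \right)} \right)}}{68} - 49\right) = 74 \left(\frac{-5 - 5}{68} - 49\right) = 74 \left(\left(-5 - 5\right) \frac{1}{68} - 49\right) = 74 \left(\left(-10\right) \frac{1}{68} - 49\right) = 74 \left(- \frac{5}{34} - 49\right) = 74 \left(- \frac{1671}{34}\right) = - \frac{61827}{17}$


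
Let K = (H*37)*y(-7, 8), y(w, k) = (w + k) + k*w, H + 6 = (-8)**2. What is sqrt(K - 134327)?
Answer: I*sqrt(252357) ≈ 502.35*I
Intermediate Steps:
H = 58 (H = -6 + (-8)**2 = -6 + 64 = 58)
y(w, k) = k + w + k*w (y(w, k) = (k + w) + k*w = k + w + k*w)
K = -118030 (K = (58*37)*(8 - 7 + 8*(-7)) = 2146*(8 - 7 - 56) = 2146*(-55) = -118030)
sqrt(K - 134327) = sqrt(-118030 - 134327) = sqrt(-252357) = I*sqrt(252357)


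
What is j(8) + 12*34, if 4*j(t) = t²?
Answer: 424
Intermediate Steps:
j(t) = t²/4
j(8) + 12*34 = (¼)*8² + 12*34 = (¼)*64 + 408 = 16 + 408 = 424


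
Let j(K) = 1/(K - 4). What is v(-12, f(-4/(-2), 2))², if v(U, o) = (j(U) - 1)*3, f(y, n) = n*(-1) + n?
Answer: 2601/256 ≈ 10.160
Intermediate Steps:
f(y, n) = 0 (f(y, n) = -n + n = 0)
j(K) = 1/(-4 + K)
v(U, o) = -3 + 3/(-4 + U) (v(U, o) = (1/(-4 + U) - 1)*3 = (-1 + 1/(-4 + U))*3 = -3 + 3/(-4 + U))
v(-12, f(-4/(-2), 2))² = (3*(5 - 1*(-12))/(-4 - 12))² = (3*(5 + 12)/(-16))² = (3*(-1/16)*17)² = (-51/16)² = 2601/256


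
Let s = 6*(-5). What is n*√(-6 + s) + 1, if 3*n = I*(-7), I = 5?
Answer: 1 - 70*I ≈ 1.0 - 70.0*I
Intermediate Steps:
n = -35/3 (n = (5*(-7))/3 = (⅓)*(-35) = -35/3 ≈ -11.667)
s = -30
n*√(-6 + s) + 1 = -35*√(-6 - 30)/3 + 1 = -70*I + 1 = 1 - 70*I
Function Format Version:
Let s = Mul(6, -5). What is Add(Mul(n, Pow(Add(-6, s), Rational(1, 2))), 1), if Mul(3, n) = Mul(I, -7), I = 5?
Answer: Add(1, Mul(-70, I)) ≈ Add(1.0000, Mul(-70.000, I))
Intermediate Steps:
n = Rational(-35, 3) (n = Mul(Rational(1, 3), Mul(5, -7)) = Mul(Rational(1, 3), -35) = Rational(-35, 3) ≈ -11.667)
s = -30
Add(Mul(n, Pow(Add(-6, s), Rational(1, 2))), 1) = Add(Mul(Rational(-35, 3), Pow(Add(-6, -30), Rational(1, 2))), 1) = Add(Mul(Rational(-35, 3), Pow(-36, Rational(1, 2))), 1) = Add(Mul(Rational(-35, 3), Mul(6, I)), 1) = Add(Mul(-70, I), 1) = Add(1, Mul(-70, I))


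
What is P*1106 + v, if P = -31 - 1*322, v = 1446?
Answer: -388972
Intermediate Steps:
P = -353 (P = -31 - 322 = -353)
P*1106 + v = -353*1106 + 1446 = -390418 + 1446 = -388972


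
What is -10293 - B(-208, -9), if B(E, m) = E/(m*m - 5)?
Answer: -195515/19 ≈ -10290.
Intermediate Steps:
B(E, m) = E/(-5 + m**2) (B(E, m) = E/(m**2 - 5) = E/(-5 + m**2))
-10293 - B(-208, -9) = -10293 - (-208)/(-5 + (-9)**2) = -10293 - (-208)/(-5 + 81) = -10293 - (-208)/76 = -10293 - 1*(-52/19) = -10293 + 52/19 = -195515/19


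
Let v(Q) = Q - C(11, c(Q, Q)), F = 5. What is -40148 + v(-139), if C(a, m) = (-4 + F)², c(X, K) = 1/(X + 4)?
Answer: -40288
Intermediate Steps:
c(X, K) = 1/(4 + X)
C(a, m) = 1 (C(a, m) = (-4 + 5)² = 1² = 1)
v(Q) = -1 + Q (v(Q) = Q - 1*1 = Q - 1 = -1 + Q)
-40148 + v(-139) = -40148 + (-1 - 139) = -40148 - 140 = -40288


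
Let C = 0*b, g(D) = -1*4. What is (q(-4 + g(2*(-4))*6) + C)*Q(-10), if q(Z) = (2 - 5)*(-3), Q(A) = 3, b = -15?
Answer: 27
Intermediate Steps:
g(D) = -4
C = 0 (C = 0*(-15) = 0)
q(Z) = 9 (q(Z) = -3*(-3) = 9)
(q(-4 + g(2*(-4))*6) + C)*Q(-10) = (9 + 0)*3 = 9*3 = 27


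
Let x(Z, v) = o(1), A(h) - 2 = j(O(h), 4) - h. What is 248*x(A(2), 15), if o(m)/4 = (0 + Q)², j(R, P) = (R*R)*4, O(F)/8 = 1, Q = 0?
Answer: 0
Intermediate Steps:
O(F) = 8 (O(F) = 8*1 = 8)
j(R, P) = 4*R² (j(R, P) = R²*4 = 4*R²)
A(h) = 258 - h (A(h) = 2 + (4*8² - h) = 2 + (4*64 - h) = 2 + (256 - h) = 258 - h)
o(m) = 0 (o(m) = 4*(0 + 0)² = 4*0² = 4*0 = 0)
x(Z, v) = 0
248*x(A(2), 15) = 248*0 = 0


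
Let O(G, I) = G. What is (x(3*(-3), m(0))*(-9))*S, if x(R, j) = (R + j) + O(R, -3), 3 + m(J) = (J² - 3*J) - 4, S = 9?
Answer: 2025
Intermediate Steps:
m(J) = -7 + J² - 3*J (m(J) = -3 + ((J² - 3*J) - 4) = -3 + (-4 + J² - 3*J) = -7 + J² - 3*J)
x(R, j) = j + 2*R (x(R, j) = (R + j) + R = j + 2*R)
(x(3*(-3), m(0))*(-9))*S = (((-7 + 0² - 3*0) + 2*(3*(-3)))*(-9))*9 = (((-7 + 0 + 0) + 2*(-9))*(-9))*9 = ((-7 - 18)*(-9))*9 = -25*(-9)*9 = 225*9 = 2025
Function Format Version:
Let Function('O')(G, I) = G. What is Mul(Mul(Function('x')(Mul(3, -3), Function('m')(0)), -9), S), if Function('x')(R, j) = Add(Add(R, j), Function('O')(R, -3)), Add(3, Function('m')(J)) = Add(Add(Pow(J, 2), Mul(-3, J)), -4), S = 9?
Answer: 2025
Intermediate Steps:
Function('m')(J) = Add(-7, Pow(J, 2), Mul(-3, J)) (Function('m')(J) = Add(-3, Add(Add(Pow(J, 2), Mul(-3, J)), -4)) = Add(-3, Add(-4, Pow(J, 2), Mul(-3, J))) = Add(-7, Pow(J, 2), Mul(-3, J)))
Function('x')(R, j) = Add(j, Mul(2, R)) (Function('x')(R, j) = Add(Add(R, j), R) = Add(j, Mul(2, R)))
Mul(Mul(Function('x')(Mul(3, -3), Function('m')(0)), -9), S) = Mul(Mul(Add(Add(-7, Pow(0, 2), Mul(-3, 0)), Mul(2, Mul(3, -3))), -9), 9) = Mul(Mul(Add(Add(-7, 0, 0), Mul(2, -9)), -9), 9) = Mul(Mul(Add(-7, -18), -9), 9) = Mul(Mul(-25, -9), 9) = Mul(225, 9) = 2025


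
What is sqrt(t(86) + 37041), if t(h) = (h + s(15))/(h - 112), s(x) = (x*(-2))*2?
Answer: 4*sqrt(2315) ≈ 192.46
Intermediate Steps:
s(x) = -4*x (s(x) = -2*x*2 = -4*x)
t(h) = (-60 + h)/(-112 + h) (t(h) = (h - 4*15)/(h - 112) = (h - 60)/(-112 + h) = (-60 + h)/(-112 + h))
sqrt(t(86) + 37041) = sqrt((-60 + 86)/(-112 + 86) + 37041) = sqrt(26/(-26) + 37041) = sqrt(-1/26*26 + 37041) = sqrt(-1 + 37041) = sqrt(37040) = 4*sqrt(2315)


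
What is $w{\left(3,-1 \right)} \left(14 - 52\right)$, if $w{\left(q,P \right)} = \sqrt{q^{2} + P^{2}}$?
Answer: $- 38 \sqrt{10} \approx -120.17$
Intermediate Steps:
$w{\left(q,P \right)} = \sqrt{P^{2} + q^{2}}$
$w{\left(3,-1 \right)} \left(14 - 52\right) = \sqrt{\left(-1\right)^{2} + 3^{2}} \left(14 - 52\right) = \sqrt{1 + 9} \left(-38\right) = \sqrt{10} \left(-38\right) = - 38 \sqrt{10}$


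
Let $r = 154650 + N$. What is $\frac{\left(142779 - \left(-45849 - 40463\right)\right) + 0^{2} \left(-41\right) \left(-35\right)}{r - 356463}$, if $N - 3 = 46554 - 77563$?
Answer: $- \frac{229091}{232819} \approx -0.98399$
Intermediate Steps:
$N = -31006$ ($N = 3 + \left(46554 - 77563\right) = 3 - 31009 = -31006$)
$r = 123644$ ($r = 154650 - 31006 = 123644$)
$\frac{\left(142779 - \left(-45849 - 40463\right)\right) + 0^{2} \left(-41\right) \left(-35\right)}{r - 356463} = \frac{\left(142779 - \left(-45849 - 40463\right)\right) + 0^{2} \left(-41\right) \left(-35\right)}{123644 - 356463} = \frac{\left(142779 - -86312\right) + 0 \left(-41\right) \left(-35\right)}{-232819} = \left(\left(142779 + 86312\right) + 0 \left(-35\right)\right) \left(- \frac{1}{232819}\right) = \left(229091 + 0\right) \left(- \frac{1}{232819}\right) = 229091 \left(- \frac{1}{232819}\right) = - \frac{229091}{232819}$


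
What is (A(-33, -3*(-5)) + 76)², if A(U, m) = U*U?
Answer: 1357225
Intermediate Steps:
A(U, m) = U²
(A(-33, -3*(-5)) + 76)² = ((-33)² + 76)² = (1089 + 76)² = 1165² = 1357225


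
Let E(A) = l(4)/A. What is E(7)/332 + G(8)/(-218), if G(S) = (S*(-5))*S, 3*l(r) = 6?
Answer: 186029/126658 ≈ 1.4688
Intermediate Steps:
l(r) = 2 (l(r) = (1/3)*6 = 2)
G(S) = -5*S**2 (G(S) = (-5*S)*S = -5*S**2)
E(A) = 2/A
E(7)/332 + G(8)/(-218) = (2/7)/332 - 5*8**2/(-218) = (2*(1/7))*(1/332) - 5*64*(-1/218) = (2/7)*(1/332) - 320*(-1/218) = 1/1162 + 160/109 = 186029/126658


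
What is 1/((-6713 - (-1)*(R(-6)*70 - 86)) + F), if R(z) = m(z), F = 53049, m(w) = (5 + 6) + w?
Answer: 1/46600 ≈ 2.1459e-5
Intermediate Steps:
m(w) = 11 + w
R(z) = 11 + z
1/((-6713 - (-1)*(R(-6)*70 - 86)) + F) = 1/((-6713 - (-1)*((11 - 6)*70 - 86)) + 53049) = 1/((-6713 - (-1)*(5*70 - 86)) + 53049) = 1/((-6713 - (-1)*(350 - 86)) + 53049) = 1/((-6713 - (-1)*264) + 53049) = 1/((-6713 - 1*(-264)) + 53049) = 1/((-6713 + 264) + 53049) = 1/(-6449 + 53049) = 1/46600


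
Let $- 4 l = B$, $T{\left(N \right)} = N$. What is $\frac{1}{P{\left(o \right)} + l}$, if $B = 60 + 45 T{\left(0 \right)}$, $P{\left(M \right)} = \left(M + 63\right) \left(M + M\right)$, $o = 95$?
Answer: $\frac{1}{30005} \approx 3.3328 \cdot 10^{-5}$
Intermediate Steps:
$P{\left(M \right)} = 2 M \left(63 + M\right)$ ($P{\left(M \right)} = \left(63 + M\right) 2 M = 2 M \left(63 + M\right)$)
$B = 60$ ($B = 60 + 45 \cdot 0 = 60 + 0 = 60$)
$l = -15$ ($l = \left(- \frac{1}{4}\right) 60 = -15$)
$\frac{1}{P{\left(o \right)} + l} = \frac{1}{2 \cdot 95 \left(63 + 95\right) - 15} = \frac{1}{2 \cdot 95 \cdot 158 - 15} = \frac{1}{30020 - 15} = \frac{1}{30005}$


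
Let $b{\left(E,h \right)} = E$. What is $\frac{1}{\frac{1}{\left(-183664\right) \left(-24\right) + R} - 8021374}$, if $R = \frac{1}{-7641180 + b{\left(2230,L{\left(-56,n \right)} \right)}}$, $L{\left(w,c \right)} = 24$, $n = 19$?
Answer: $- \frac{33672002707199}{270095727043448032476} \approx -1.2467 \cdot 10^{-7}$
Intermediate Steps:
$R = - \frac{1}{7638950}$ ($R = \frac{1}{-7641180 + 2230} = \frac{1}{-7638950} = - \frac{1}{7638950} \approx -1.3091 \cdot 10^{-7}$)
$\frac{1}{\frac{1}{\left(-183664\right) \left(-24\right) + R} - 8021374} = \frac{1}{\frac{1}{\left(-183664\right) \left(-24\right) - \frac{1}{7638950}} - 8021374} = \frac{1}{\frac{1}{4407936 - \frac{1}{7638950}} - 8021374} = \frac{1}{\frac{1}{\frac{33672002707199}{7638950}} - 8021374} = \frac{1}{\frac{7638950}{33672002707199} - 8021374} = \frac{1}{- \frac{270095727043448032476}{33672002707199}} = - \frac{33672002707199}{270095727043448032476}$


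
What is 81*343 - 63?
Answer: 27720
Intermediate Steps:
81*343 - 63 = 27783 - 63 = 27720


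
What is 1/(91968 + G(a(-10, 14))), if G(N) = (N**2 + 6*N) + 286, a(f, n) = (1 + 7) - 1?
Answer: 1/92345 ≈ 1.0829e-5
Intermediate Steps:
a(f, n) = 7 (a(f, n) = 8 - 1 = 7)
G(N) = 286 + N**2 + 6*N
1/(91968 + G(a(-10, 14))) = 1/(91968 + (286 + 7**2 + 6*7)) = 1/(91968 + (286 + 49 + 42)) = 1/(91968 + 377) = 1/92345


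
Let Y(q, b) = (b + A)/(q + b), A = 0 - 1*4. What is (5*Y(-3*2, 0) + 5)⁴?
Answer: 390625/81 ≈ 4822.5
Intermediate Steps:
A = -4 (A = 0 - 4 = -4)
Y(q, b) = (-4 + b)/(b + q) (Y(q, b) = (b - 4)/(q + b) = (-4 + b)/(b + q))
(5*Y(-3*2, 0) + 5)⁴ = (5*((-4 + 0)/(0 - 3*2)) + 5)⁴ = (5*(-4/(0 - 6)) + 5)⁴ = (5*(-4/(-6)) + 5)⁴ = (5*(-⅙*(-4)) + 5)⁴ = (5*(⅔) + 5)⁴ = (10/3 + 5)⁴ = (25/3)⁴ = 390625/81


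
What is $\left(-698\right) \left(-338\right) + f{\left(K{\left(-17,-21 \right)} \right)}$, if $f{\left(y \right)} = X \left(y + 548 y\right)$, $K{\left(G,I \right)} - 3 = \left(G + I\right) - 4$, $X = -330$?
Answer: $7301554$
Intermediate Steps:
$K{\left(G,I \right)} = -1 + G + I$ ($K{\left(G,I \right)} = 3 - \left(4 - G - I\right) = 3 + \left(-4 + G + I\right) = -1 + G + I$)
$f{\left(y \right)} = - 181170 y$ ($f{\left(y \right)} = - 330 \left(y + 548 y\right) = - 330 \cdot 549 y = - 181170 y$)
$\left(-698\right) \left(-338\right) + f{\left(K{\left(-17,-21 \right)} \right)} = \left(-698\right) \left(-338\right) - 181170 \left(-1 - 17 - 21\right) = 235924 - -7065630 = 235924 + 7065630 = 7301554$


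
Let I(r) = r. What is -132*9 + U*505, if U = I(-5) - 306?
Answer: -158243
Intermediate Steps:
U = -311 (U = -5 - 306 = -311)
-132*9 + U*505 = -132*9 - 311*505 = -1188 - 157055 = -158243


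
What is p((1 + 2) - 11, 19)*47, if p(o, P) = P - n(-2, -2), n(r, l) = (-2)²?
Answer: 705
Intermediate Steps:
n(r, l) = 4
p(o, P) = -4 + P (p(o, P) = P - 1*4 = P - 4 = -4 + P)
p((1 + 2) - 11, 19)*47 = (-4 + 19)*47 = 15*47 = 705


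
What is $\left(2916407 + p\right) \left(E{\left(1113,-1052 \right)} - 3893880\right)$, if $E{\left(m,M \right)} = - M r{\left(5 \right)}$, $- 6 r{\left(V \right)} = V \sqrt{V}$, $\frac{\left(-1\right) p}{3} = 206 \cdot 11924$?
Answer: $17337987435000 + \frac{11710403750 \sqrt{5}}{3} \approx 1.7347 \cdot 10^{13}$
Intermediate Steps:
$p = -7369032$ ($p = - 3 \cdot 206 \cdot 11924 = \left(-3\right) 2456344 = -7369032$)
$r{\left(V \right)} = - \frac{V^{\frac{3}{2}}}{6}$ ($r{\left(V \right)} = - \frac{V \sqrt{V}}{6} = - \frac{V^{\frac{3}{2}}}{6}$)
$E{\left(m,M \right)} = \frac{5 M \sqrt{5}}{6}$ ($E{\left(m,M \right)} = - M \left(- \frac{5^{\frac{3}{2}}}{6}\right) = - M \left(- \frac{5 \sqrt{5}}{6}\right) = \frac{5 M \sqrt{5}}{6}$)
$\left(2916407 + p\right) \left(E{\left(1113,-1052 \right)} - 3893880\right) = \left(2916407 - 7369032\right) \left(\frac{5}{6} \left(-1052\right) \sqrt{5} - 3893880\right) = - 4452625 \left(- \frac{2630 \sqrt{5}}{3} - 3893880\right) = - 4452625 \left(-3893880 - \frac{2630 \sqrt{5}}{3}\right) = 17337987435000 + \frac{11710403750 \sqrt{5}}{3}$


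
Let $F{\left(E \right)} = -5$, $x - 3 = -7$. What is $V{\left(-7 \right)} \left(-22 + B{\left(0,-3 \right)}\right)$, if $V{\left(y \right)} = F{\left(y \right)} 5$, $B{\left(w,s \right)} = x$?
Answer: $650$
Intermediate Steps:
$x = -4$ ($x = 3 - 7 = -4$)
$B{\left(w,s \right)} = -4$
$V{\left(y \right)} = -25$ ($V{\left(y \right)} = \left(-5\right) 5 = -25$)
$V{\left(-7 \right)} \left(-22 + B{\left(0,-3 \right)}\right) = - 25 \left(-22 - 4\right) = \left(-25\right) \left(-26\right) = 650$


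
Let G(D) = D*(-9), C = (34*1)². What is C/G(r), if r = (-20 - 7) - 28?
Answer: 1156/495 ≈ 2.3354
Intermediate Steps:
C = 1156 (C = 34² = 1156)
r = -55 (r = -27 - 28 = -55)
G(D) = -9*D
C/G(r) = 1156/((-9*(-55))) = 1156/495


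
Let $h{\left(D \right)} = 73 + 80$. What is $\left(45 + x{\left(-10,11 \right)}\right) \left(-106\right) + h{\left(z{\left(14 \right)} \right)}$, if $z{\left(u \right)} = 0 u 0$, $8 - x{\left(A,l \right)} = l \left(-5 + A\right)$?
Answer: $-22955$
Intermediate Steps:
$x{\left(A,l \right)} = 8 - l \left(-5 + A\right)$
$z{\left(u \right)} = 0$ ($z{\left(u \right)} = 0 \cdot 0 = 0$)
$h{\left(D \right)} = 153$
$\left(45 + x{\left(-10,11 \right)}\right) \left(-106\right) + h{\left(z{\left(14 \right)} \right)} = \left(45 + \left(8 + 5 \cdot 11 - \left(-10\right) 11\right)\right) \left(-106\right) + 153 = \left(45 + \left(8 + 55 + 110\right)\right) \left(-106\right) + 153 = \left(45 + 173\right) \left(-106\right) + 153 = 218 \left(-106\right) + 153 = -23108 + 153 = -22955$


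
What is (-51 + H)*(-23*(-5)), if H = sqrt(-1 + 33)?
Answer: -5865 + 460*sqrt(2) ≈ -5214.5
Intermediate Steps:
H = 4*sqrt(2) (H = sqrt(32) = 4*sqrt(2) ≈ 5.6569)
(-51 + H)*(-23*(-5)) = (-51 + 4*sqrt(2))*(-23*(-5)) = (-51 + 4*sqrt(2))*115 = -5865 + 460*sqrt(2)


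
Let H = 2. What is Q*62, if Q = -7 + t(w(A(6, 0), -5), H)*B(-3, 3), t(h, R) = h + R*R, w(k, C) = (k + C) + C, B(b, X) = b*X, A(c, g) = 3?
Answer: 1240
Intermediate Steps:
B(b, X) = X*b
w(k, C) = k + 2*C (w(k, C) = (C + k) + C = k + 2*C)
t(h, R) = h + R²
Q = 20 (Q = -7 + ((3 + 2*(-5)) + 2²)*(3*(-3)) = -7 + ((3 - 10) + 4)*(-9) = -7 + (-7 + 4)*(-9) = -7 - 3*(-9) = -7 + 27 = 20)
Q*62 = 20*62 = 1240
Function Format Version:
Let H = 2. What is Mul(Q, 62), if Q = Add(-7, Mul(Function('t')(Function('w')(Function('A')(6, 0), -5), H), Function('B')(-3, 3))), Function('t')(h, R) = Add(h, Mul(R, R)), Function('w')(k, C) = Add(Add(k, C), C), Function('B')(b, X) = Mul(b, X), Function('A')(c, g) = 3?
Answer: 1240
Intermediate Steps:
Function('B')(b, X) = Mul(X, b)
Function('w')(k, C) = Add(k, Mul(2, C)) (Function('w')(k, C) = Add(Add(C, k), C) = Add(k, Mul(2, C)))
Function('t')(h, R) = Add(h, Pow(R, 2))
Q = 20 (Q = Add(-7, Mul(Add(Add(3, Mul(2, -5)), Pow(2, 2)), Mul(3, -3))) = Add(-7, Mul(Add(Add(3, -10), 4), -9)) = Add(-7, Mul(Add(-7, 4), -9)) = Add(-7, Mul(-3, -9)) = Add(-7, 27) = 20)
Mul(Q, 62) = Mul(20, 62) = 1240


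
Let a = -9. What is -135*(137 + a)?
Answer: -17280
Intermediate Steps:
-135*(137 + a) = -135*(137 - 9) = -135*128 = -17280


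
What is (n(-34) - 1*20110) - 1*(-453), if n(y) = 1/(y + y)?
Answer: -1336677/68 ≈ -19657.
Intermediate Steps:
n(y) = 1/(2*y)
(n(-34) - 1*20110) - 1*(-453) = ((½)/(-34) - 1*20110) - 1*(-453) = ((½)*(-1/34) - 20110) + 453 = (-1/68 - 20110) + 453 = -1367481/68 + 453 = -1336677/68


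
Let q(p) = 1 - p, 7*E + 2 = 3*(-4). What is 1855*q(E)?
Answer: 5565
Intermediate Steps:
E = -2 (E = -2/7 + (3*(-4))/7 = -2/7 + (⅐)*(-12) = -2/7 - 12/7 = -2)
1855*q(E) = 1855*(1 - 1*(-2)) = 1855*(1 + 2) = 1855*3 = 5565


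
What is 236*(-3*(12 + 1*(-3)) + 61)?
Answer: 8024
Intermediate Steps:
236*(-3*(12 + 1*(-3)) + 61) = 236*(-3*(12 - 3) + 61) = 236*(-3*9 + 61) = 236*(-27 + 61) = 236*34 = 8024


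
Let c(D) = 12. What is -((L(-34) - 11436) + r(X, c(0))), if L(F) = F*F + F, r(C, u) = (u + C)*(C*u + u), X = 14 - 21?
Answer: 10674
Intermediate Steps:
X = -7
r(C, u) = (C + u)*(u + C*u)
L(F) = F + F² (L(F) = F² + F = F + F²)
-((L(-34) - 11436) + r(X, c(0))) = -((-34*(1 - 34) - 11436) + 12*(-7 + 12 + (-7)² - 7*12)) = -((-34*(-33) - 11436) + 12*(-7 + 12 + 49 - 84)) = -((1122 - 11436) + 12*(-30)) = -(-10314 - 360) = -1*(-10674) = 10674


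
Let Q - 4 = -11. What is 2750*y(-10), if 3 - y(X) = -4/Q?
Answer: 46750/7 ≈ 6678.6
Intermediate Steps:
Q = -7 (Q = 4 - 11 = -7)
y(X) = 17/7 (y(X) = 3 - (-4)/(-7) = 3 - (-4)*(-1)/7 = 3 - 1*4/7 = 3 - 4/7 = 17/7)
2750*y(-10) = 2750*(17/7) = 46750/7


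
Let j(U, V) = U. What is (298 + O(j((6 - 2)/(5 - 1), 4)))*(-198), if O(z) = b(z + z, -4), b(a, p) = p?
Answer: -58212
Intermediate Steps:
O(z) = -4
(298 + O(j((6 - 2)/(5 - 1), 4)))*(-198) = (298 - 4)*(-198) = 294*(-198) = -58212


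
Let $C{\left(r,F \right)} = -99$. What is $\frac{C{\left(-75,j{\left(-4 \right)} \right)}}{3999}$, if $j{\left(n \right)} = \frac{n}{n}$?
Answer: $- \frac{33}{1333} \approx -0.024756$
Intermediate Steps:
$j{\left(n \right)} = 1$
$\frac{C{\left(-75,j{\left(-4 \right)} \right)}}{3999} = - \frac{99}{3999} = \left(-99\right) \frac{1}{3999} = - \frac{33}{1333}$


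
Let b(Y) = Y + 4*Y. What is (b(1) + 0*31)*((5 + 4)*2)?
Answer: 90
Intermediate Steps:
b(Y) = 5*Y
(b(1) + 0*31)*((5 + 4)*2) = (5*1 + 0*31)*((5 + 4)*2) = (5 + 0)*(9*2) = 5*18 = 90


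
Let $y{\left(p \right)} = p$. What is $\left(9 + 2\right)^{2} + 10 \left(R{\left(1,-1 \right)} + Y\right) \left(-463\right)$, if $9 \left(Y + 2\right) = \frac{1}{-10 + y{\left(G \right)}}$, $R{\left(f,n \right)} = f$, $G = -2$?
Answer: $\frac{258869}{54} \approx 4793.9$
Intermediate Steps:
$Y = - \frac{217}{108}$ ($Y = -2 + \frac{1}{9 \left(-10 - 2\right)} = -2 + \frac{1}{9 \left(-12\right)} = -2 + \frac{1}{9} \left(- \frac{1}{12}\right) = -2 - \frac{1}{108} = - \frac{217}{108} \approx -2.0093$)
$\left(9 + 2\right)^{2} + 10 \left(R{\left(1,-1 \right)} + Y\right) \left(-463\right) = \left(9 + 2\right)^{2} + 10 \left(1 - \frac{217}{108}\right) \left(-463\right) = 11^{2} + 10 \left(- \frac{109}{108}\right) \left(-463\right) = 121 - - \frac{252335}{54} = 121 + \frac{252335}{54} = \frac{258869}{54}$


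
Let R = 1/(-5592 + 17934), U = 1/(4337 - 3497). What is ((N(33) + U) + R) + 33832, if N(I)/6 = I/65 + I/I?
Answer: 760152497329/22462440 ≈ 33841.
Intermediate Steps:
U = 1/840 ≈ 0.0011905
N(I) = 6 + 6*I/65 (N(I) = 6*(I/65 + I/I) = 6*(I*(1/65) + 1) = 6*(I/65 + 1) = 6*(1 + I/65) = 6 + 6*I/65)
R = 1/12342 ≈ 8.1024e-5
((N(33) + U) + R) + 33832 = (((6 + (6/65)*33) + 1/840) + 1/12342) + 33832 = (((6 + 198/65) + 1/840) + 1/12342) + 33832 = ((588/65 + 1/840) + 1/12342) + 33832 = (98797/10920 + 1/12342) + 33832 = 203227249/22462440 + 33832 = 760152497329/22462440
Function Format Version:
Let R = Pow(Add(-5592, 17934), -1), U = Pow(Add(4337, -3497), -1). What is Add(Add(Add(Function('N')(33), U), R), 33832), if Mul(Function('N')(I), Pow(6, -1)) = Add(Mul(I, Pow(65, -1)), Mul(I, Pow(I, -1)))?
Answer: Rational(760152497329, 22462440) ≈ 33841.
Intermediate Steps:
U = Rational(1, 840) (U = Pow(840, -1) = Rational(1, 840) ≈ 0.0011905)
Function('N')(I) = Add(6, Mul(Rational(6, 65), I)) (Function('N')(I) = Mul(6, Add(Mul(I, Pow(65, -1)), Mul(I, Pow(I, -1)))) = Mul(6, Add(Mul(I, Rational(1, 65)), 1)) = Mul(6, Add(Mul(Rational(1, 65), I), 1)) = Mul(6, Add(1, Mul(Rational(1, 65), I))) = Add(6, Mul(Rational(6, 65), I)))
R = Rational(1, 12342) (R = Pow(12342, -1) = Rational(1, 12342) ≈ 8.1024e-5)
Add(Add(Add(Function('N')(33), U), R), 33832) = Add(Add(Add(Add(6, Mul(Rational(6, 65), 33)), Rational(1, 840)), Rational(1, 12342)), 33832) = Add(Add(Add(Add(6, Rational(198, 65)), Rational(1, 840)), Rational(1, 12342)), 33832) = Add(Add(Add(Rational(588, 65), Rational(1, 840)), Rational(1, 12342)), 33832) = Add(Add(Rational(98797, 10920), Rational(1, 12342)), 33832) = Add(Rational(203227249, 22462440), 33832) = Rational(760152497329, 22462440)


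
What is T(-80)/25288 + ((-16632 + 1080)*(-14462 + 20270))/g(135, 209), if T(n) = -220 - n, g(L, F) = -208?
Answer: 35690066617/82186 ≈ 4.3426e+5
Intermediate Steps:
T(-80)/25288 + ((-16632 + 1080)*(-14462 + 20270))/g(135, 209) = (-220 - 1*(-80))/25288 + ((-16632 + 1080)*(-14462 + 20270))/(-208) = (-220 + 80)*(1/25288) - 15552*5808*(-1/208) = -140*1/25288 - 90326016*(-1/208) = -35/6322 + 5645376/13 = 35690066617/82186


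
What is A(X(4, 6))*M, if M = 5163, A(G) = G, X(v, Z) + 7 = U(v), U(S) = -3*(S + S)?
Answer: -160053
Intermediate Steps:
U(S) = -6*S
X(v, Z) = -7 - 6*v
A(X(4, 6))*M = (-7 - 6*4)*5163 = (-7 - 24)*5163 = -31*5163 = -160053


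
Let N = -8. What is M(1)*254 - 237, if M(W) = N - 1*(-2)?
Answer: -1761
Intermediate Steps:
M(W) = -6 (M(W) = -8 - 1*(-2) = -8 + 2 = -6)
M(1)*254 - 237 = -6*254 - 237 = -1524 - 237 = -1761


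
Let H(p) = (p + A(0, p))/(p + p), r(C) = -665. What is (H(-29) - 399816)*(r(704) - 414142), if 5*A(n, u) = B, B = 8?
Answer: 48095421069921/290 ≈ 1.6585e+11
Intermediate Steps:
A(n, u) = 8/5 (A(n, u) = (1/5)*8 = 8/5)
H(p) = (8/5 + p)/(2*p) (H(p) = (p + 8/5)/(p + p) = (8/5 + p)/((2*p)) = (8/5 + p)*(1/(2*p)) = (8/5 + p)/(2*p))
(H(-29) - 399816)*(r(704) - 414142) = ((1/10)*(8 + 5*(-29))/(-29) - 399816)*(-665 - 414142) = ((1/10)*(-1/29)*(8 - 145) - 399816)*(-414807) = ((1/10)*(-1/29)*(-137) - 399816)*(-414807) = (137/290 - 399816)*(-414807) = -115946503/290*(-414807) = 48095421069921/290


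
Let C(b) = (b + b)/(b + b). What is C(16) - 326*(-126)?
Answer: 41077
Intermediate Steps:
C(b) = 1 (C(b) = (2*b)/((2*b)) = (2*b)*(1/(2*b)) = 1)
C(16) - 326*(-126) = 1 - 326*(-126) = 1 + 41076 = 41077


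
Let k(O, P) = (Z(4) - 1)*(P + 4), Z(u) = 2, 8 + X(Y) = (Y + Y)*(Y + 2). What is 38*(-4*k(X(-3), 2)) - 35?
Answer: -947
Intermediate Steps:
X(Y) = -8 + 2*Y*(2 + Y) (X(Y) = -8 + (Y + Y)*(Y + 2) = -8 + (2*Y)*(2 + Y) = -8 + 2*Y*(2 + Y))
k(O, P) = 4 + P (k(O, P) = (2 - 1)*(P + 4) = 1*(4 + P) = 4 + P)
38*(-4*k(X(-3), 2)) - 35 = 38*(-4*(4 + 2)) - 35 = 38*(-4*6) - 35 = 38*(-24) - 35 = -912 - 35 = -947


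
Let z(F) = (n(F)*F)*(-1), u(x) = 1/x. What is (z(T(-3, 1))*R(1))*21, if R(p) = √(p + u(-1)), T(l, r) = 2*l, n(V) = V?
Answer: 0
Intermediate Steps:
R(p) = √(-1 + p) (R(p) = √(p + 1/(-1)) = √(p - 1) = √(-1 + p))
z(F) = -F² (z(F) = (F*F)*(-1) = F²*(-1) = -F²)
(z(T(-3, 1))*R(1))*21 = ((-(2*(-3))²)*√(-1 + 1))*21 = ((-1*(-6)²)*√0)*21 = (-1*36*0)*21 = -36*0*21 = 0*21 = 0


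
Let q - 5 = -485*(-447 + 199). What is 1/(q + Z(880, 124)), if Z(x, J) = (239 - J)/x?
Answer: 176/21170183 ≈ 8.3136e-6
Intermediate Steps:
Z(x, J) = (239 - J)/x
q = 120285 (q = 5 - 485*(-447 + 199) = 5 - 485*(-248) = 5 + 120280 = 120285)
1/(q + Z(880, 124)) = 1/(120285 + (239 - 1*124)/880) = 1/(120285 + (239 - 124)/880) = 1/(120285 + (1/880)*115) = 1/(120285 + 23/176) = 1/(21170183/176) = 176/21170183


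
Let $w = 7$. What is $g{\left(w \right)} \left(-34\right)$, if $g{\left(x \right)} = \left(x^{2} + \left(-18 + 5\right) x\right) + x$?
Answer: $1190$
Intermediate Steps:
$g{\left(x \right)} = x^{2} - 12 x$ ($g{\left(x \right)} = \left(x^{2} - 13 x\right) + x = x^{2} - 12 x$)
$g{\left(w \right)} \left(-34\right) = 7 \left(-12 + 7\right) \left(-34\right) = 7 \left(-5\right) \left(-34\right) = \left(-35\right) \left(-34\right) = 1190$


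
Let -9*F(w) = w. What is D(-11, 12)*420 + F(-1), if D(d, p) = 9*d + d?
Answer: -415799/9 ≈ -46200.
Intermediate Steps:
F(w) = -w/9
D(d, p) = 10*d
D(-11, 12)*420 + F(-1) = (10*(-11))*420 - 1/9*(-1) = -110*420 + 1/9 = -46200 + 1/9 = -415799/9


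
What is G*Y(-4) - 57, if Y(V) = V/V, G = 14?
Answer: -43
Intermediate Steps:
Y(V) = 1
G*Y(-4) - 57 = 14*1 - 57 = 14 - 57 = -43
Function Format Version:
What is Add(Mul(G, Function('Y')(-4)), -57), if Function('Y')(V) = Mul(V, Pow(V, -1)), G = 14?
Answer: -43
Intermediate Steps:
Function('Y')(V) = 1
Add(Mul(G, Function('Y')(-4)), -57) = Add(Mul(14, 1), -57) = Add(14, -57) = -43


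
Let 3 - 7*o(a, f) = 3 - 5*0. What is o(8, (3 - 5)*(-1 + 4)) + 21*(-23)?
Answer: -483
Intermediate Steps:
o(a, f) = 0 (o(a, f) = 3/7 - (3 - 5*0)/7 = 3/7 - (3 - 1*0)/7 = 3/7 - (3 + 0)/7 = 3/7 - ⅐*3 = 3/7 - 3/7 = 0)
o(8, (3 - 5)*(-1 + 4)) + 21*(-23) = 0 + 21*(-23) = 0 - 483 = -483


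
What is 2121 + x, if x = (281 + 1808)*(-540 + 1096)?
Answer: 1163605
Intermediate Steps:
x = 1161484 (x = 2089*556 = 1161484)
2121 + x = 2121 + 1161484 = 1163605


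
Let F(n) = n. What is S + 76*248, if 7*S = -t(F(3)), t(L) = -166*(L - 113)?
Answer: 113676/7 ≈ 16239.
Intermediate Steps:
t(L) = 18758 - 166*L (t(L) = -166*(-113 + L) = 18758 - 166*L)
S = -18260/7 (S = (-(18758 - 166*3))/7 = (-(18758 - 498))/7 = (-1*18260)/7 = (⅐)*(-18260) = -18260/7 ≈ -2608.6)
S + 76*248 = -18260/7 + 76*248 = -18260/7 + 18848 = 113676/7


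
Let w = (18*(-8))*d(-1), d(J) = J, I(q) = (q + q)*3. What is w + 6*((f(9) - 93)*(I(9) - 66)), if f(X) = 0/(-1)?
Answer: 6840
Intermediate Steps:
I(q) = 6*q (I(q) = (2*q)*3 = 6*q)
f(X) = 0 (f(X) = 0*(-1) = 0)
w = 144 (w = (18*(-8))*(-1) = -144*(-1) = 144)
w + 6*((f(9) - 93)*(I(9) - 66)) = 144 + 6*((0 - 93)*(6*9 - 66)) = 144 + 6*(-93*(54 - 66)) = 144 + 6*(-93*(-12)) = 144 + 6*1116 = 144 + 6696 = 6840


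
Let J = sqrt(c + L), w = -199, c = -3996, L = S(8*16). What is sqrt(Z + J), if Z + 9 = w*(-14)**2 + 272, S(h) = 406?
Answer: sqrt(-38741 + I*sqrt(3590)) ≈ 0.152 + 196.83*I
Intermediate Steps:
L = 406
Z = -38741 (Z = -9 + (-199*(-14)**2 + 272) = -9 + (-199*196 + 272) = -9 + (-39004 + 272) = -9 - 38732 = -38741)
J = I*sqrt(3590) (J = sqrt(-3996 + 406) = sqrt(-3590) = I*sqrt(3590) ≈ 59.917*I)
sqrt(Z + J) = sqrt(-38741 + I*sqrt(3590))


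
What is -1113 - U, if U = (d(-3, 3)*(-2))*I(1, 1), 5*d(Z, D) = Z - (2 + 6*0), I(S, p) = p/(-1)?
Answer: -1111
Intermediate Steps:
I(S, p) = -p (I(S, p) = p*(-1) = -p)
d(Z, D) = -⅖ + Z/5 (d(Z, D) = (Z - (2 + 6*0))/5 = (Z - (2 + 0))/5 = (Z - 1*2)/5 = (Z - 2)/5 = (-2 + Z)/5 = -⅖ + Z/5)
U = -2 (U = ((-⅖ + (⅕)*(-3))*(-2))*(-1*1) = ((-⅖ - ⅗)*(-2))*(-1) = -1*(-2)*(-1) = 2*(-1) = -2)
-1113 - U = -1113 - 1*(-2) = -1113 + 2 = -1111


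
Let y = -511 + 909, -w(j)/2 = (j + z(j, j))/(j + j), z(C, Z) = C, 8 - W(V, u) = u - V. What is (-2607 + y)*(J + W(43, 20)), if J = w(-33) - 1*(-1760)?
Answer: -3951901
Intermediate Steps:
W(V, u) = 8 + V - u (W(V, u) = 8 - (u - V) = 8 + (V - u) = 8 + V - u)
w(j) = -2 (w(j) = -2*(j + j)/(j + j) = -2*2*j/(2*j) = -2*2*j*1/(2*j) = -2*1 = -2)
y = 398
J = 1758 (J = -2 - 1*(-1760) = -2 + 1760 = 1758)
(-2607 + y)*(J + W(43, 20)) = (-2607 + 398)*(1758 + (8 + 43 - 1*20)) = -2209*(1758 + (8 + 43 - 20)) = -2209*(1758 + 31) = -2209*1789 = -3951901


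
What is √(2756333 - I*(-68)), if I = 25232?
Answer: 3*√496901 ≈ 2114.7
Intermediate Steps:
√(2756333 - I*(-68)) = √(2756333 - 25232*(-68)) = √(2756333 - 1*(-1715776)) = √(2756333 + 1715776) = √4472109 = 3*√496901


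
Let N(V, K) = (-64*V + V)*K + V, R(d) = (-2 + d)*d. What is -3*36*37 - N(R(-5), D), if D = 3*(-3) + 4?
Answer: -15056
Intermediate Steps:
R(d) = d*(-2 + d)
D = -5 (D = -9 + 4 = -5)
N(V, K) = V - 63*K*V (N(V, K) = (-63*V)*K + V = -63*K*V + V = V - 63*K*V)
-3*36*37 - N(R(-5), D) = -3*36*37 - (-5*(-2 - 5))*(1 - 63*(-5)) = -108*37 - (-5*(-7))*(1 + 315) = -3996 - 35*316 = -3996 - 1*11060 = -3996 - 11060 = -15056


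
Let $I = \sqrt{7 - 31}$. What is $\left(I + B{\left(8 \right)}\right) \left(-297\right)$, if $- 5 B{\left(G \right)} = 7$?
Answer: $\frac{2079}{5} - 594 i \sqrt{6} \approx 415.8 - 1455.0 i$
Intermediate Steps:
$B{\left(G \right)} = - \frac{7}{5}$ ($B{\left(G \right)} = \left(- \frac{1}{5}\right) 7 = - \frac{7}{5}$)
$I = 2 i \sqrt{6}$ ($I = \sqrt{-24} = 2 i \sqrt{6} \approx 4.899 i$)
$\left(I + B{\left(8 \right)}\right) \left(-297\right) = \left(2 i \sqrt{6} - \frac{7}{5}\right) \left(-297\right) = \left(- \frac{7}{5} + 2 i \sqrt{6}\right) \left(-297\right) = \frac{2079}{5} - 594 i \sqrt{6}$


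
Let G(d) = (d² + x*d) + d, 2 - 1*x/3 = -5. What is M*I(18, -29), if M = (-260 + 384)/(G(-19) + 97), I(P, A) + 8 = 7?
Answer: -31/10 ≈ -3.1000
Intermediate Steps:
x = 21 (x = 6 - 3*(-5) = 6 + 15 = 21)
I(P, A) = -1 (I(P, A) = -8 + 7 = -1)
G(d) = d² + 22*d (G(d) = (d² + 21*d) + d = d² + 22*d)
M = 31/10 (M = (-260 + 384)/(-19*(22 - 19) + 97) = 124/(-19*3 + 97) = 124/(-57 + 97) = 124/40 = 124*(1/40) = 31/10 ≈ 3.1000)
M*I(18, -29) = (31/10)*(-1) = -31/10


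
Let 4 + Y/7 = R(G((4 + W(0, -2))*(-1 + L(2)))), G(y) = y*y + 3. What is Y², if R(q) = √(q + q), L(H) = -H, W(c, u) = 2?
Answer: 32830 - 392*√654 ≈ 22805.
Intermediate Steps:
G(y) = 3 + y² (G(y) = y² + 3 = 3 + y²)
R(q) = √2*√q (R(q) = √(2*q) = √2*√q)
Y = -28 + 7*√654 (Y = -28 + 7*(√2*√(3 + ((4 + 2)*(-1 - 1*2))²)) = -28 + 7*(√2*√(3 + (6*(-1 - 2))²)) = -28 + 7*(√2*√(3 + (6*(-3))²)) = -28 + 7*(√2*√(3 + (-18)²)) = -28 + 7*(√2*√(3 + 324)) = -28 + 7*(√2*√327) = -28 + 7*√654 ≈ 151.01)
Y² = (-28 + 7*√654)²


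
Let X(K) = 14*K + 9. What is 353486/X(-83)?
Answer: -353486/1153 ≈ -306.58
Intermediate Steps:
X(K) = 9 + 14*K
353486/X(-83) = 353486/(9 + 14*(-83)) = 353486/(9 - 1162) = 353486/(-1153) = 353486*(-1/1153) = -353486/1153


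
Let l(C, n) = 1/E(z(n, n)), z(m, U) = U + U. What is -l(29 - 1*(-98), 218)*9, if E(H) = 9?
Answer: -1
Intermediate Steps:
z(m, U) = 2*U
l(C, n) = 1/9
-l(29 - 1*(-98), 218)*9 = -9/9 = -1*1 = -1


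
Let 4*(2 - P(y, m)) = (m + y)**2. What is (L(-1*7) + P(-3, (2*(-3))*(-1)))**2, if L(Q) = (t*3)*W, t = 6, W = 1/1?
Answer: 5041/16 ≈ 315.06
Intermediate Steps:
W = 1
P(y, m) = 2 - (m + y)**2/4
L(Q) = 18 (L(Q) = (6*3)*1 = 18*1 = 18)
(L(-1*7) + P(-3, (2*(-3))*(-1)))**2 = (18 + (2 - ((2*(-3))*(-1) - 3)**2/4))**2 = (18 + (2 - (-6*(-1) - 3)**2/4))**2 = (18 + (2 - (6 - 3)**2/4))**2 = (18 + (2 - 1/4*3**2))**2 = (18 + (2 - 1/4*9))**2 = (18 + (2 - 9/4))**2 = (18 - 1/4)**2 = (71/4)**2 = 5041/16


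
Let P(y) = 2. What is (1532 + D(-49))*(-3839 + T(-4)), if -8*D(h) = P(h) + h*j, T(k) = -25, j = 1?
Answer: -5942349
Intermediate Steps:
D(h) = -¼ - h/8 (D(h) = -(2 + h*1)/8 = -(2 + h)/8 = -¼ - h/8)
(1532 + D(-49))*(-3839 + T(-4)) = (1532 + (-¼ - ⅛*(-49)))*(-3839 - 25) = (1532 + (-¼ + 49/8))*(-3864) = (1532 + 47/8)*(-3864) = (12303/8)*(-3864) = -5942349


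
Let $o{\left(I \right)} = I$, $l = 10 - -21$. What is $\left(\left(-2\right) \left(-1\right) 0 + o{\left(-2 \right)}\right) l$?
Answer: $-62$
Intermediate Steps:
$l = 31$ ($l = 10 + 21 = 31$)
$\left(\left(-2\right) \left(-1\right) 0 + o{\left(-2 \right)}\right) l = \left(\left(-2\right) \left(-1\right) 0 - 2\right) 31 = \left(2 \cdot 0 - 2\right) 31 = \left(0 - 2\right) 31 = \left(-2\right) 31 = -62$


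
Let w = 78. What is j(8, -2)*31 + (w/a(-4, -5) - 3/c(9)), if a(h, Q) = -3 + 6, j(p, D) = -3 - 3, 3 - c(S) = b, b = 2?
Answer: -163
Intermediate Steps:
c(S) = 1 (c(S) = 3 - 1*2 = 3 - 2 = 1)
j(p, D) = -6
a(h, Q) = 3
j(8, -2)*31 + (w/a(-4, -5) - 3/c(9)) = -6*31 + (78/3 - 3/1) = -186 + (78*(⅓) - 3*1) = -186 + (26 - 3) = -186 + 23 = -163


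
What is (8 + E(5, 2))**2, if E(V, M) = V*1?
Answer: 169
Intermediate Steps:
E(V, M) = V
(8 + E(5, 2))**2 = (8 + 5)**2 = 13**2 = 169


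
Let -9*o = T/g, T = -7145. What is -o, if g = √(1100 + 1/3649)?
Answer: -7145*√1627413861/12041703 ≈ -23.937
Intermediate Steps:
g = 3*√1627413861/3649 (g = √(1100 + 1/3649) = √(4013901/3649) = 3*√1627413861/3649 ≈ 33.166)
o = 7145*√1627413861/12041703 (o = -(-7145)/(9*(3*√1627413861/3649)) = -(-7145)*√1627413861/1337967/9 = -(-7145)*√1627413861/12041703 = 7145*√1627413861/12041703 ≈ 23.937)
-o = -7145*√1627413861/12041703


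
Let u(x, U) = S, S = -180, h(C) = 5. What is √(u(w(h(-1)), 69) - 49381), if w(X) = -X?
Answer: I*√49561 ≈ 222.62*I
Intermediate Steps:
u(x, U) = -180
√(u(w(h(-1)), 69) - 49381) = √(-180 - 49381) = √(-49561) = I*√49561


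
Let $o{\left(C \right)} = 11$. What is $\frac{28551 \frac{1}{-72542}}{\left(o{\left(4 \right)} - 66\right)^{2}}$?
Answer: $- \frac{28551}{219439550} \approx -0.00013011$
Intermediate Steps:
$\frac{28551 \frac{1}{-72542}}{\left(o{\left(4 \right)} - 66\right)^{2}} = \frac{28551 \frac{1}{-72542}}{\left(11 - 66\right)^{2}} = \frac{28551 \left(- \frac{1}{72542}\right)}{\left(-55\right)^{2}} = - \frac{28551}{72542 \cdot 3025} = \left(- \frac{28551}{72542}\right) \frac{1}{3025} = - \frac{28551}{219439550}$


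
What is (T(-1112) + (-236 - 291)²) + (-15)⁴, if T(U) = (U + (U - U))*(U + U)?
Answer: 2801442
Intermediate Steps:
T(U) = 2*U² (T(U) = (U + 0)*(2*U) = U*(2*U) = 2*U²)
(T(-1112) + (-236 - 291)²) + (-15)⁴ = (2*(-1112)² + (-236 - 291)²) + (-15)⁴ = (2*1236544 + (-527)²) + 50625 = (2473088 + 277729) + 50625 = 2750817 + 50625 = 2801442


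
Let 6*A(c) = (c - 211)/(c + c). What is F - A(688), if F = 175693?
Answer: 483506977/2752 ≈ 1.7569e+5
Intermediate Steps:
A(c) = (-211 + c)/(12*c) (A(c) = ((c - 211)/(c + c))/6 = ((-211 + c)/((2*c)))/6 = ((-211 + c)*(1/(2*c)))/6 = ((-211 + c)/(2*c))/6 = (-211 + c)/(12*c))
F - A(688) = 175693 - (-211 + 688)/(12*688) = 175693 - 477/(12*688) = 175693 - 1*159/2752 = 175693 - 159/2752 = 483506977/2752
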